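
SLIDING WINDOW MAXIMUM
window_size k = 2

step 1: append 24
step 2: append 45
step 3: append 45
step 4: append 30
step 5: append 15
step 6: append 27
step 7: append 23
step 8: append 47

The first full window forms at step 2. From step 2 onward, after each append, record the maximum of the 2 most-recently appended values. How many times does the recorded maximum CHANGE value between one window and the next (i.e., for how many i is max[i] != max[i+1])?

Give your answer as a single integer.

Answer: 3

Derivation:
step 1: append 24 -> window=[24] (not full yet)
step 2: append 45 -> window=[24, 45] -> max=45
step 3: append 45 -> window=[45, 45] -> max=45
step 4: append 30 -> window=[45, 30] -> max=45
step 5: append 15 -> window=[30, 15] -> max=30
step 6: append 27 -> window=[15, 27] -> max=27
step 7: append 23 -> window=[27, 23] -> max=27
step 8: append 47 -> window=[23, 47] -> max=47
Recorded maximums: 45 45 45 30 27 27 47
Changes between consecutive maximums: 3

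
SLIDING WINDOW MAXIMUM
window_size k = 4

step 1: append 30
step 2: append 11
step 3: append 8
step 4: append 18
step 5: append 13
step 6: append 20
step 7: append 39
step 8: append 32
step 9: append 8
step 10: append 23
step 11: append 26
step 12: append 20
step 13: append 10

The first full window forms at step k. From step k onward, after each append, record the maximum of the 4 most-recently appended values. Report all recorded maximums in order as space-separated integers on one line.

step 1: append 30 -> window=[30] (not full yet)
step 2: append 11 -> window=[30, 11] (not full yet)
step 3: append 8 -> window=[30, 11, 8] (not full yet)
step 4: append 18 -> window=[30, 11, 8, 18] -> max=30
step 5: append 13 -> window=[11, 8, 18, 13] -> max=18
step 6: append 20 -> window=[8, 18, 13, 20] -> max=20
step 7: append 39 -> window=[18, 13, 20, 39] -> max=39
step 8: append 32 -> window=[13, 20, 39, 32] -> max=39
step 9: append 8 -> window=[20, 39, 32, 8] -> max=39
step 10: append 23 -> window=[39, 32, 8, 23] -> max=39
step 11: append 26 -> window=[32, 8, 23, 26] -> max=32
step 12: append 20 -> window=[8, 23, 26, 20] -> max=26
step 13: append 10 -> window=[23, 26, 20, 10] -> max=26

Answer: 30 18 20 39 39 39 39 32 26 26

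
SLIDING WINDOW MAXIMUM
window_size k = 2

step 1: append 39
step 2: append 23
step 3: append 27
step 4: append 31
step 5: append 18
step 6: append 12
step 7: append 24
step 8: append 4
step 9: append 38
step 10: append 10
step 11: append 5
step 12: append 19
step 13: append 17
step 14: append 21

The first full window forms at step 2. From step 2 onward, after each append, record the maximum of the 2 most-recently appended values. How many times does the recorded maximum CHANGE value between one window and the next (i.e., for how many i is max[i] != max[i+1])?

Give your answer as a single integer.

step 1: append 39 -> window=[39] (not full yet)
step 2: append 23 -> window=[39, 23] -> max=39
step 3: append 27 -> window=[23, 27] -> max=27
step 4: append 31 -> window=[27, 31] -> max=31
step 5: append 18 -> window=[31, 18] -> max=31
step 6: append 12 -> window=[18, 12] -> max=18
step 7: append 24 -> window=[12, 24] -> max=24
step 8: append 4 -> window=[24, 4] -> max=24
step 9: append 38 -> window=[4, 38] -> max=38
step 10: append 10 -> window=[38, 10] -> max=38
step 11: append 5 -> window=[10, 5] -> max=10
step 12: append 19 -> window=[5, 19] -> max=19
step 13: append 17 -> window=[19, 17] -> max=19
step 14: append 21 -> window=[17, 21] -> max=21
Recorded maximums: 39 27 31 31 18 24 24 38 38 10 19 19 21
Changes between consecutive maximums: 8

Answer: 8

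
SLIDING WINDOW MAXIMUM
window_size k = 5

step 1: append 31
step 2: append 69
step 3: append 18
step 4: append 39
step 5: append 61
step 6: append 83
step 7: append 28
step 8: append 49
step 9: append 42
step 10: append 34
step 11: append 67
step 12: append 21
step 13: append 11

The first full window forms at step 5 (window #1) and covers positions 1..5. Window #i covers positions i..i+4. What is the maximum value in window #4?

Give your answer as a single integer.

Answer: 83

Derivation:
step 1: append 31 -> window=[31] (not full yet)
step 2: append 69 -> window=[31, 69] (not full yet)
step 3: append 18 -> window=[31, 69, 18] (not full yet)
step 4: append 39 -> window=[31, 69, 18, 39] (not full yet)
step 5: append 61 -> window=[31, 69, 18, 39, 61] -> max=69
step 6: append 83 -> window=[69, 18, 39, 61, 83] -> max=83
step 7: append 28 -> window=[18, 39, 61, 83, 28] -> max=83
step 8: append 49 -> window=[39, 61, 83, 28, 49] -> max=83
Window #4 max = 83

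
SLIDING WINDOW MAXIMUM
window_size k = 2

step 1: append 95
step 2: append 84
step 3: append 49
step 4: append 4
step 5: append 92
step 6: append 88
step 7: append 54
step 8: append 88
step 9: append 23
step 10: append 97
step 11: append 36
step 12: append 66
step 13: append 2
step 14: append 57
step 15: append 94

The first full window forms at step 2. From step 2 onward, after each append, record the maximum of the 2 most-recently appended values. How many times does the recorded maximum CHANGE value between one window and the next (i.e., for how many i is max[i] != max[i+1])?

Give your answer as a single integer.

step 1: append 95 -> window=[95] (not full yet)
step 2: append 84 -> window=[95, 84] -> max=95
step 3: append 49 -> window=[84, 49] -> max=84
step 4: append 4 -> window=[49, 4] -> max=49
step 5: append 92 -> window=[4, 92] -> max=92
step 6: append 88 -> window=[92, 88] -> max=92
step 7: append 54 -> window=[88, 54] -> max=88
step 8: append 88 -> window=[54, 88] -> max=88
step 9: append 23 -> window=[88, 23] -> max=88
step 10: append 97 -> window=[23, 97] -> max=97
step 11: append 36 -> window=[97, 36] -> max=97
step 12: append 66 -> window=[36, 66] -> max=66
step 13: append 2 -> window=[66, 2] -> max=66
step 14: append 57 -> window=[2, 57] -> max=57
step 15: append 94 -> window=[57, 94] -> max=94
Recorded maximums: 95 84 49 92 92 88 88 88 97 97 66 66 57 94
Changes between consecutive maximums: 8

Answer: 8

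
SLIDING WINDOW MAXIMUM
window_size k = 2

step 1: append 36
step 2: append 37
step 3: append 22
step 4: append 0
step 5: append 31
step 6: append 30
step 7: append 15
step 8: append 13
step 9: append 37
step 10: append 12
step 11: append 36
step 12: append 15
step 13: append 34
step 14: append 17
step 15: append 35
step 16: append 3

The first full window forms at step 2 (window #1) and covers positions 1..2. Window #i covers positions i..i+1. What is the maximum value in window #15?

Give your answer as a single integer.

step 1: append 36 -> window=[36] (not full yet)
step 2: append 37 -> window=[36, 37] -> max=37
step 3: append 22 -> window=[37, 22] -> max=37
step 4: append 0 -> window=[22, 0] -> max=22
step 5: append 31 -> window=[0, 31] -> max=31
step 6: append 30 -> window=[31, 30] -> max=31
step 7: append 15 -> window=[30, 15] -> max=30
step 8: append 13 -> window=[15, 13] -> max=15
step 9: append 37 -> window=[13, 37] -> max=37
step 10: append 12 -> window=[37, 12] -> max=37
step 11: append 36 -> window=[12, 36] -> max=36
step 12: append 15 -> window=[36, 15] -> max=36
step 13: append 34 -> window=[15, 34] -> max=34
step 14: append 17 -> window=[34, 17] -> max=34
step 15: append 35 -> window=[17, 35] -> max=35
step 16: append 3 -> window=[35, 3] -> max=35
Window #15 max = 35

Answer: 35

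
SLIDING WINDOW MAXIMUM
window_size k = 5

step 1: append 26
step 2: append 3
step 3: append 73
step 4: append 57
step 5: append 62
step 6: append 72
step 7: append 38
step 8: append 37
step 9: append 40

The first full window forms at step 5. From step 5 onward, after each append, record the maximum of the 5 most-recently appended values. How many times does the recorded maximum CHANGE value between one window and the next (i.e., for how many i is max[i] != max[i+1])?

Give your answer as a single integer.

Answer: 1

Derivation:
step 1: append 26 -> window=[26] (not full yet)
step 2: append 3 -> window=[26, 3] (not full yet)
step 3: append 73 -> window=[26, 3, 73] (not full yet)
step 4: append 57 -> window=[26, 3, 73, 57] (not full yet)
step 5: append 62 -> window=[26, 3, 73, 57, 62] -> max=73
step 6: append 72 -> window=[3, 73, 57, 62, 72] -> max=73
step 7: append 38 -> window=[73, 57, 62, 72, 38] -> max=73
step 8: append 37 -> window=[57, 62, 72, 38, 37] -> max=72
step 9: append 40 -> window=[62, 72, 38, 37, 40] -> max=72
Recorded maximums: 73 73 73 72 72
Changes between consecutive maximums: 1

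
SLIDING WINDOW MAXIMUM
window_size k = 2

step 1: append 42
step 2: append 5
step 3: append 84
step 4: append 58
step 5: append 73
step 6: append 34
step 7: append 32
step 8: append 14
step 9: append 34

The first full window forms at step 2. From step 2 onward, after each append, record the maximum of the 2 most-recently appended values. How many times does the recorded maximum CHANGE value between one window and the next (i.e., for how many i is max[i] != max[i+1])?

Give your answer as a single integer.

Answer: 5

Derivation:
step 1: append 42 -> window=[42] (not full yet)
step 2: append 5 -> window=[42, 5] -> max=42
step 3: append 84 -> window=[5, 84] -> max=84
step 4: append 58 -> window=[84, 58] -> max=84
step 5: append 73 -> window=[58, 73] -> max=73
step 6: append 34 -> window=[73, 34] -> max=73
step 7: append 32 -> window=[34, 32] -> max=34
step 8: append 14 -> window=[32, 14] -> max=32
step 9: append 34 -> window=[14, 34] -> max=34
Recorded maximums: 42 84 84 73 73 34 32 34
Changes between consecutive maximums: 5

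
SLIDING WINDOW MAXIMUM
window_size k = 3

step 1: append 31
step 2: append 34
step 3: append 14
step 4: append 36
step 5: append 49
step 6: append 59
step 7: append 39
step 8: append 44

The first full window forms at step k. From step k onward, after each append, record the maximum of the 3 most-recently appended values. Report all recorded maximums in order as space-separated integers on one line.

step 1: append 31 -> window=[31] (not full yet)
step 2: append 34 -> window=[31, 34] (not full yet)
step 3: append 14 -> window=[31, 34, 14] -> max=34
step 4: append 36 -> window=[34, 14, 36] -> max=36
step 5: append 49 -> window=[14, 36, 49] -> max=49
step 6: append 59 -> window=[36, 49, 59] -> max=59
step 7: append 39 -> window=[49, 59, 39] -> max=59
step 8: append 44 -> window=[59, 39, 44] -> max=59

Answer: 34 36 49 59 59 59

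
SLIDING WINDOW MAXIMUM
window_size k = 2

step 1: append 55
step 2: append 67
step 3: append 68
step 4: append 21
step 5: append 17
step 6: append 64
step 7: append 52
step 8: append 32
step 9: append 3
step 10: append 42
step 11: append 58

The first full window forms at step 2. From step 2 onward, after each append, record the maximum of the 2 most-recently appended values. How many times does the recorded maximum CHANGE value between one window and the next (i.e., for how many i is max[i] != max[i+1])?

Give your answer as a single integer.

Answer: 7

Derivation:
step 1: append 55 -> window=[55] (not full yet)
step 2: append 67 -> window=[55, 67] -> max=67
step 3: append 68 -> window=[67, 68] -> max=68
step 4: append 21 -> window=[68, 21] -> max=68
step 5: append 17 -> window=[21, 17] -> max=21
step 6: append 64 -> window=[17, 64] -> max=64
step 7: append 52 -> window=[64, 52] -> max=64
step 8: append 32 -> window=[52, 32] -> max=52
step 9: append 3 -> window=[32, 3] -> max=32
step 10: append 42 -> window=[3, 42] -> max=42
step 11: append 58 -> window=[42, 58] -> max=58
Recorded maximums: 67 68 68 21 64 64 52 32 42 58
Changes between consecutive maximums: 7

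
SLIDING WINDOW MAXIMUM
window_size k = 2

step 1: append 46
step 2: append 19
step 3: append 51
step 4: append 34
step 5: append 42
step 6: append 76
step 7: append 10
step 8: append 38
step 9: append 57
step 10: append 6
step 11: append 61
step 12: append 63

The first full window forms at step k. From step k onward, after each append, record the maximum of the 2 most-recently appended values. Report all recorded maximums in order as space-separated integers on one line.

Answer: 46 51 51 42 76 76 38 57 57 61 63

Derivation:
step 1: append 46 -> window=[46] (not full yet)
step 2: append 19 -> window=[46, 19] -> max=46
step 3: append 51 -> window=[19, 51] -> max=51
step 4: append 34 -> window=[51, 34] -> max=51
step 5: append 42 -> window=[34, 42] -> max=42
step 6: append 76 -> window=[42, 76] -> max=76
step 7: append 10 -> window=[76, 10] -> max=76
step 8: append 38 -> window=[10, 38] -> max=38
step 9: append 57 -> window=[38, 57] -> max=57
step 10: append 6 -> window=[57, 6] -> max=57
step 11: append 61 -> window=[6, 61] -> max=61
step 12: append 63 -> window=[61, 63] -> max=63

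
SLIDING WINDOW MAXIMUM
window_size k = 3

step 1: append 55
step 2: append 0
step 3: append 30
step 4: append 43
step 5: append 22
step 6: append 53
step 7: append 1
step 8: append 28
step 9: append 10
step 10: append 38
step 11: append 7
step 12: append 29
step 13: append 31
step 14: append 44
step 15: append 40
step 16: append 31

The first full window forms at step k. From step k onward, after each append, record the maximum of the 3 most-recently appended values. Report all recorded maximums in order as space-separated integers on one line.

Answer: 55 43 43 53 53 53 28 38 38 38 31 44 44 44

Derivation:
step 1: append 55 -> window=[55] (not full yet)
step 2: append 0 -> window=[55, 0] (not full yet)
step 3: append 30 -> window=[55, 0, 30] -> max=55
step 4: append 43 -> window=[0, 30, 43] -> max=43
step 5: append 22 -> window=[30, 43, 22] -> max=43
step 6: append 53 -> window=[43, 22, 53] -> max=53
step 7: append 1 -> window=[22, 53, 1] -> max=53
step 8: append 28 -> window=[53, 1, 28] -> max=53
step 9: append 10 -> window=[1, 28, 10] -> max=28
step 10: append 38 -> window=[28, 10, 38] -> max=38
step 11: append 7 -> window=[10, 38, 7] -> max=38
step 12: append 29 -> window=[38, 7, 29] -> max=38
step 13: append 31 -> window=[7, 29, 31] -> max=31
step 14: append 44 -> window=[29, 31, 44] -> max=44
step 15: append 40 -> window=[31, 44, 40] -> max=44
step 16: append 31 -> window=[44, 40, 31] -> max=44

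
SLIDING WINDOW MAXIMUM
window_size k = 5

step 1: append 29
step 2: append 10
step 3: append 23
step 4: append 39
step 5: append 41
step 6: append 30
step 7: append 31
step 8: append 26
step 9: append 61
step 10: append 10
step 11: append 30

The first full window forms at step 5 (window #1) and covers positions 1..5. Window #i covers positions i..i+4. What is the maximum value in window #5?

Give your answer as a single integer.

Answer: 61

Derivation:
step 1: append 29 -> window=[29] (not full yet)
step 2: append 10 -> window=[29, 10] (not full yet)
step 3: append 23 -> window=[29, 10, 23] (not full yet)
step 4: append 39 -> window=[29, 10, 23, 39] (not full yet)
step 5: append 41 -> window=[29, 10, 23, 39, 41] -> max=41
step 6: append 30 -> window=[10, 23, 39, 41, 30] -> max=41
step 7: append 31 -> window=[23, 39, 41, 30, 31] -> max=41
step 8: append 26 -> window=[39, 41, 30, 31, 26] -> max=41
step 9: append 61 -> window=[41, 30, 31, 26, 61] -> max=61
Window #5 max = 61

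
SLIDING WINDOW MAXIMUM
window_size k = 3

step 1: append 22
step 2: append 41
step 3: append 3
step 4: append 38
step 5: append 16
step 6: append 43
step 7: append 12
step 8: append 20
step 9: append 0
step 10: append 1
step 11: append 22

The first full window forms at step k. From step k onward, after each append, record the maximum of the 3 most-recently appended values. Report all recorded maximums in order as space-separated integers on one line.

step 1: append 22 -> window=[22] (not full yet)
step 2: append 41 -> window=[22, 41] (not full yet)
step 3: append 3 -> window=[22, 41, 3] -> max=41
step 4: append 38 -> window=[41, 3, 38] -> max=41
step 5: append 16 -> window=[3, 38, 16] -> max=38
step 6: append 43 -> window=[38, 16, 43] -> max=43
step 7: append 12 -> window=[16, 43, 12] -> max=43
step 8: append 20 -> window=[43, 12, 20] -> max=43
step 9: append 0 -> window=[12, 20, 0] -> max=20
step 10: append 1 -> window=[20, 0, 1] -> max=20
step 11: append 22 -> window=[0, 1, 22] -> max=22

Answer: 41 41 38 43 43 43 20 20 22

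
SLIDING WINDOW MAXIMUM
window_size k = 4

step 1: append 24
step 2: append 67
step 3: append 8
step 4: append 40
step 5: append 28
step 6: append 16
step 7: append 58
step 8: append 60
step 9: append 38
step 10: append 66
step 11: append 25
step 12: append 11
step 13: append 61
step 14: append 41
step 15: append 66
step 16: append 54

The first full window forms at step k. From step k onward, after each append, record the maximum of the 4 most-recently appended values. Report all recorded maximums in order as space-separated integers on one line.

step 1: append 24 -> window=[24] (not full yet)
step 2: append 67 -> window=[24, 67] (not full yet)
step 3: append 8 -> window=[24, 67, 8] (not full yet)
step 4: append 40 -> window=[24, 67, 8, 40] -> max=67
step 5: append 28 -> window=[67, 8, 40, 28] -> max=67
step 6: append 16 -> window=[8, 40, 28, 16] -> max=40
step 7: append 58 -> window=[40, 28, 16, 58] -> max=58
step 8: append 60 -> window=[28, 16, 58, 60] -> max=60
step 9: append 38 -> window=[16, 58, 60, 38] -> max=60
step 10: append 66 -> window=[58, 60, 38, 66] -> max=66
step 11: append 25 -> window=[60, 38, 66, 25] -> max=66
step 12: append 11 -> window=[38, 66, 25, 11] -> max=66
step 13: append 61 -> window=[66, 25, 11, 61] -> max=66
step 14: append 41 -> window=[25, 11, 61, 41] -> max=61
step 15: append 66 -> window=[11, 61, 41, 66] -> max=66
step 16: append 54 -> window=[61, 41, 66, 54] -> max=66

Answer: 67 67 40 58 60 60 66 66 66 66 61 66 66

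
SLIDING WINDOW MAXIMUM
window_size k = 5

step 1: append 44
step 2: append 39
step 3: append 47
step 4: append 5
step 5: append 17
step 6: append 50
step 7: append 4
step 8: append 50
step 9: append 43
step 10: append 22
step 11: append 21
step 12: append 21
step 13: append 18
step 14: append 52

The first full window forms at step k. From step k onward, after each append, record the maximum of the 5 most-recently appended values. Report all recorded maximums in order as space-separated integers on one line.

step 1: append 44 -> window=[44] (not full yet)
step 2: append 39 -> window=[44, 39] (not full yet)
step 3: append 47 -> window=[44, 39, 47] (not full yet)
step 4: append 5 -> window=[44, 39, 47, 5] (not full yet)
step 5: append 17 -> window=[44, 39, 47, 5, 17] -> max=47
step 6: append 50 -> window=[39, 47, 5, 17, 50] -> max=50
step 7: append 4 -> window=[47, 5, 17, 50, 4] -> max=50
step 8: append 50 -> window=[5, 17, 50, 4, 50] -> max=50
step 9: append 43 -> window=[17, 50, 4, 50, 43] -> max=50
step 10: append 22 -> window=[50, 4, 50, 43, 22] -> max=50
step 11: append 21 -> window=[4, 50, 43, 22, 21] -> max=50
step 12: append 21 -> window=[50, 43, 22, 21, 21] -> max=50
step 13: append 18 -> window=[43, 22, 21, 21, 18] -> max=43
step 14: append 52 -> window=[22, 21, 21, 18, 52] -> max=52

Answer: 47 50 50 50 50 50 50 50 43 52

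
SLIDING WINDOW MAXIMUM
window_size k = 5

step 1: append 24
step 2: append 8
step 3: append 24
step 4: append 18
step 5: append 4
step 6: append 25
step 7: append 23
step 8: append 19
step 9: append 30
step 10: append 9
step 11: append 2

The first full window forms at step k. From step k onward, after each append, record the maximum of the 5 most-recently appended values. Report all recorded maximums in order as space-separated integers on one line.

Answer: 24 25 25 25 30 30 30

Derivation:
step 1: append 24 -> window=[24] (not full yet)
step 2: append 8 -> window=[24, 8] (not full yet)
step 3: append 24 -> window=[24, 8, 24] (not full yet)
step 4: append 18 -> window=[24, 8, 24, 18] (not full yet)
step 5: append 4 -> window=[24, 8, 24, 18, 4] -> max=24
step 6: append 25 -> window=[8, 24, 18, 4, 25] -> max=25
step 7: append 23 -> window=[24, 18, 4, 25, 23] -> max=25
step 8: append 19 -> window=[18, 4, 25, 23, 19] -> max=25
step 9: append 30 -> window=[4, 25, 23, 19, 30] -> max=30
step 10: append 9 -> window=[25, 23, 19, 30, 9] -> max=30
step 11: append 2 -> window=[23, 19, 30, 9, 2] -> max=30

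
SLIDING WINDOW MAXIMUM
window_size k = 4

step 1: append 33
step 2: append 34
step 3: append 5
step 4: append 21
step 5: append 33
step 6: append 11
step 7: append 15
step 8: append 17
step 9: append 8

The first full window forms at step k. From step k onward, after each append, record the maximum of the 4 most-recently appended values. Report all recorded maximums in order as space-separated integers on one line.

Answer: 34 34 33 33 33 17

Derivation:
step 1: append 33 -> window=[33] (not full yet)
step 2: append 34 -> window=[33, 34] (not full yet)
step 3: append 5 -> window=[33, 34, 5] (not full yet)
step 4: append 21 -> window=[33, 34, 5, 21] -> max=34
step 5: append 33 -> window=[34, 5, 21, 33] -> max=34
step 6: append 11 -> window=[5, 21, 33, 11] -> max=33
step 7: append 15 -> window=[21, 33, 11, 15] -> max=33
step 8: append 17 -> window=[33, 11, 15, 17] -> max=33
step 9: append 8 -> window=[11, 15, 17, 8] -> max=17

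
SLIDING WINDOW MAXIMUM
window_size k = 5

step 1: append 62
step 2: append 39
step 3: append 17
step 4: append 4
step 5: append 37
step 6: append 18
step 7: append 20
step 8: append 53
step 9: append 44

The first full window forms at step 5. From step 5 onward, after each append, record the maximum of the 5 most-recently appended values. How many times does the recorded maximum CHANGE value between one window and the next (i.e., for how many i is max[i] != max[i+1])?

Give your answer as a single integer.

Answer: 3

Derivation:
step 1: append 62 -> window=[62] (not full yet)
step 2: append 39 -> window=[62, 39] (not full yet)
step 3: append 17 -> window=[62, 39, 17] (not full yet)
step 4: append 4 -> window=[62, 39, 17, 4] (not full yet)
step 5: append 37 -> window=[62, 39, 17, 4, 37] -> max=62
step 6: append 18 -> window=[39, 17, 4, 37, 18] -> max=39
step 7: append 20 -> window=[17, 4, 37, 18, 20] -> max=37
step 8: append 53 -> window=[4, 37, 18, 20, 53] -> max=53
step 9: append 44 -> window=[37, 18, 20, 53, 44] -> max=53
Recorded maximums: 62 39 37 53 53
Changes between consecutive maximums: 3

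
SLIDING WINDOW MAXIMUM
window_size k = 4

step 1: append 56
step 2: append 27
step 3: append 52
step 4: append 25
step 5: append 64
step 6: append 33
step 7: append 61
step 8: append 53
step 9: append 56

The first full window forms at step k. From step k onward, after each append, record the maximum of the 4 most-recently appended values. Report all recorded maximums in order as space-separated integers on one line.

Answer: 56 64 64 64 64 61

Derivation:
step 1: append 56 -> window=[56] (not full yet)
step 2: append 27 -> window=[56, 27] (not full yet)
step 3: append 52 -> window=[56, 27, 52] (not full yet)
step 4: append 25 -> window=[56, 27, 52, 25] -> max=56
step 5: append 64 -> window=[27, 52, 25, 64] -> max=64
step 6: append 33 -> window=[52, 25, 64, 33] -> max=64
step 7: append 61 -> window=[25, 64, 33, 61] -> max=64
step 8: append 53 -> window=[64, 33, 61, 53] -> max=64
step 9: append 56 -> window=[33, 61, 53, 56] -> max=61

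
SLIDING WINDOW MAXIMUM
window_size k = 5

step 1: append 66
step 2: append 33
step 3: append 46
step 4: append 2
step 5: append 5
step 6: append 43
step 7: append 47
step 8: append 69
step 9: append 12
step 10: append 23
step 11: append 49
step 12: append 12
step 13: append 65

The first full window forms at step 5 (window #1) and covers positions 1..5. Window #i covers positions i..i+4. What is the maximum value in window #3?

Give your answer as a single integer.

Answer: 47

Derivation:
step 1: append 66 -> window=[66] (not full yet)
step 2: append 33 -> window=[66, 33] (not full yet)
step 3: append 46 -> window=[66, 33, 46] (not full yet)
step 4: append 2 -> window=[66, 33, 46, 2] (not full yet)
step 5: append 5 -> window=[66, 33, 46, 2, 5] -> max=66
step 6: append 43 -> window=[33, 46, 2, 5, 43] -> max=46
step 7: append 47 -> window=[46, 2, 5, 43, 47] -> max=47
Window #3 max = 47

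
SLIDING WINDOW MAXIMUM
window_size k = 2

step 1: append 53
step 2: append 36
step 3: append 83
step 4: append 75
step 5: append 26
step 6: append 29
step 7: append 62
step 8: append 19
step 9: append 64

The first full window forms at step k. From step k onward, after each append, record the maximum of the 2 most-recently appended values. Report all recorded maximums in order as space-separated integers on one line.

Answer: 53 83 83 75 29 62 62 64

Derivation:
step 1: append 53 -> window=[53] (not full yet)
step 2: append 36 -> window=[53, 36] -> max=53
step 3: append 83 -> window=[36, 83] -> max=83
step 4: append 75 -> window=[83, 75] -> max=83
step 5: append 26 -> window=[75, 26] -> max=75
step 6: append 29 -> window=[26, 29] -> max=29
step 7: append 62 -> window=[29, 62] -> max=62
step 8: append 19 -> window=[62, 19] -> max=62
step 9: append 64 -> window=[19, 64] -> max=64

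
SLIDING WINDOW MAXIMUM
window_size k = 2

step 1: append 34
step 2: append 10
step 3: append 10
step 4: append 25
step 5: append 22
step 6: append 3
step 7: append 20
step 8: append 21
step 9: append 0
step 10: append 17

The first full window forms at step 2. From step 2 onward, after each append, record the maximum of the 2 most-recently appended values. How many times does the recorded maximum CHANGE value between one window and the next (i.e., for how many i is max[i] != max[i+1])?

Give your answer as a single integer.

Answer: 6

Derivation:
step 1: append 34 -> window=[34] (not full yet)
step 2: append 10 -> window=[34, 10] -> max=34
step 3: append 10 -> window=[10, 10] -> max=10
step 4: append 25 -> window=[10, 25] -> max=25
step 5: append 22 -> window=[25, 22] -> max=25
step 6: append 3 -> window=[22, 3] -> max=22
step 7: append 20 -> window=[3, 20] -> max=20
step 8: append 21 -> window=[20, 21] -> max=21
step 9: append 0 -> window=[21, 0] -> max=21
step 10: append 17 -> window=[0, 17] -> max=17
Recorded maximums: 34 10 25 25 22 20 21 21 17
Changes between consecutive maximums: 6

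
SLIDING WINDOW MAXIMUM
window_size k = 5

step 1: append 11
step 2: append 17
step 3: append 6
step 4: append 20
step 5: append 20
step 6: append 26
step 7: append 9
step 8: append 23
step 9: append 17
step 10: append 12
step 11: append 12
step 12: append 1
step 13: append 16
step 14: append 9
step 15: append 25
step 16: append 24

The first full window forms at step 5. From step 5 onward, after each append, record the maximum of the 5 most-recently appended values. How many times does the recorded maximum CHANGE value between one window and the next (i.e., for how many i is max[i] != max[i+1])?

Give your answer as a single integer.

Answer: 5

Derivation:
step 1: append 11 -> window=[11] (not full yet)
step 2: append 17 -> window=[11, 17] (not full yet)
step 3: append 6 -> window=[11, 17, 6] (not full yet)
step 4: append 20 -> window=[11, 17, 6, 20] (not full yet)
step 5: append 20 -> window=[11, 17, 6, 20, 20] -> max=20
step 6: append 26 -> window=[17, 6, 20, 20, 26] -> max=26
step 7: append 9 -> window=[6, 20, 20, 26, 9] -> max=26
step 8: append 23 -> window=[20, 20, 26, 9, 23] -> max=26
step 9: append 17 -> window=[20, 26, 9, 23, 17] -> max=26
step 10: append 12 -> window=[26, 9, 23, 17, 12] -> max=26
step 11: append 12 -> window=[9, 23, 17, 12, 12] -> max=23
step 12: append 1 -> window=[23, 17, 12, 12, 1] -> max=23
step 13: append 16 -> window=[17, 12, 12, 1, 16] -> max=17
step 14: append 9 -> window=[12, 12, 1, 16, 9] -> max=16
step 15: append 25 -> window=[12, 1, 16, 9, 25] -> max=25
step 16: append 24 -> window=[1, 16, 9, 25, 24] -> max=25
Recorded maximums: 20 26 26 26 26 26 23 23 17 16 25 25
Changes between consecutive maximums: 5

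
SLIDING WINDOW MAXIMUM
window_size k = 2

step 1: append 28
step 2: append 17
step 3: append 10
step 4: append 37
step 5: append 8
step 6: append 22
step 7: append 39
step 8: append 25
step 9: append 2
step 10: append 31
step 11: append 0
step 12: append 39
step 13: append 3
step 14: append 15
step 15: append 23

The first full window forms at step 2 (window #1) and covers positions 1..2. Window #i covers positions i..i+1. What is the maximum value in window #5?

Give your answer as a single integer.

step 1: append 28 -> window=[28] (not full yet)
step 2: append 17 -> window=[28, 17] -> max=28
step 3: append 10 -> window=[17, 10] -> max=17
step 4: append 37 -> window=[10, 37] -> max=37
step 5: append 8 -> window=[37, 8] -> max=37
step 6: append 22 -> window=[8, 22] -> max=22
Window #5 max = 22

Answer: 22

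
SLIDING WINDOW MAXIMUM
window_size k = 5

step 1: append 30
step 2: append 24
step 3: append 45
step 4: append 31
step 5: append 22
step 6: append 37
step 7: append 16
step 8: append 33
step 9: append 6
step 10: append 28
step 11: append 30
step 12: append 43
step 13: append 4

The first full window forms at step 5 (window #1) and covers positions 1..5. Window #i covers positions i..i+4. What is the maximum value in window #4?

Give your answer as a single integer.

Answer: 37

Derivation:
step 1: append 30 -> window=[30] (not full yet)
step 2: append 24 -> window=[30, 24] (not full yet)
step 3: append 45 -> window=[30, 24, 45] (not full yet)
step 4: append 31 -> window=[30, 24, 45, 31] (not full yet)
step 5: append 22 -> window=[30, 24, 45, 31, 22] -> max=45
step 6: append 37 -> window=[24, 45, 31, 22, 37] -> max=45
step 7: append 16 -> window=[45, 31, 22, 37, 16] -> max=45
step 8: append 33 -> window=[31, 22, 37, 16, 33] -> max=37
Window #4 max = 37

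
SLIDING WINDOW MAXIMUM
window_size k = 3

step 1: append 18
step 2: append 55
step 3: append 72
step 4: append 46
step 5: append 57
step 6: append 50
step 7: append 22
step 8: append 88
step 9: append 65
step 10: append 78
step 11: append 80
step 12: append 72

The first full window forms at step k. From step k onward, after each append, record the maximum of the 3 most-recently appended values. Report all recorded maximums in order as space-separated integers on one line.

step 1: append 18 -> window=[18] (not full yet)
step 2: append 55 -> window=[18, 55] (not full yet)
step 3: append 72 -> window=[18, 55, 72] -> max=72
step 4: append 46 -> window=[55, 72, 46] -> max=72
step 5: append 57 -> window=[72, 46, 57] -> max=72
step 6: append 50 -> window=[46, 57, 50] -> max=57
step 7: append 22 -> window=[57, 50, 22] -> max=57
step 8: append 88 -> window=[50, 22, 88] -> max=88
step 9: append 65 -> window=[22, 88, 65] -> max=88
step 10: append 78 -> window=[88, 65, 78] -> max=88
step 11: append 80 -> window=[65, 78, 80] -> max=80
step 12: append 72 -> window=[78, 80, 72] -> max=80

Answer: 72 72 72 57 57 88 88 88 80 80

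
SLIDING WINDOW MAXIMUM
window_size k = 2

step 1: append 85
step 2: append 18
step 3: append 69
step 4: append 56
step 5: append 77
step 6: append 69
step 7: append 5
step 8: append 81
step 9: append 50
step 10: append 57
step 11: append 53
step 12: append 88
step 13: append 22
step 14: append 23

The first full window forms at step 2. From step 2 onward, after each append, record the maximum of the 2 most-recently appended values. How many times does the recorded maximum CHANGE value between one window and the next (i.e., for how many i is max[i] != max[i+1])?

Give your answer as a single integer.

Answer: 7

Derivation:
step 1: append 85 -> window=[85] (not full yet)
step 2: append 18 -> window=[85, 18] -> max=85
step 3: append 69 -> window=[18, 69] -> max=69
step 4: append 56 -> window=[69, 56] -> max=69
step 5: append 77 -> window=[56, 77] -> max=77
step 6: append 69 -> window=[77, 69] -> max=77
step 7: append 5 -> window=[69, 5] -> max=69
step 8: append 81 -> window=[5, 81] -> max=81
step 9: append 50 -> window=[81, 50] -> max=81
step 10: append 57 -> window=[50, 57] -> max=57
step 11: append 53 -> window=[57, 53] -> max=57
step 12: append 88 -> window=[53, 88] -> max=88
step 13: append 22 -> window=[88, 22] -> max=88
step 14: append 23 -> window=[22, 23] -> max=23
Recorded maximums: 85 69 69 77 77 69 81 81 57 57 88 88 23
Changes between consecutive maximums: 7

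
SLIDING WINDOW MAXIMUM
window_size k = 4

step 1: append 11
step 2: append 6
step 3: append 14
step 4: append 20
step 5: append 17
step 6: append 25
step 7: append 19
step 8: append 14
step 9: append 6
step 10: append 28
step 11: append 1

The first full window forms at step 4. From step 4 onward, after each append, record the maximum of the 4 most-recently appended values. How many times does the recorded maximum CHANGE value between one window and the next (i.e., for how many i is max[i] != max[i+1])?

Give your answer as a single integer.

step 1: append 11 -> window=[11] (not full yet)
step 2: append 6 -> window=[11, 6] (not full yet)
step 3: append 14 -> window=[11, 6, 14] (not full yet)
step 4: append 20 -> window=[11, 6, 14, 20] -> max=20
step 5: append 17 -> window=[6, 14, 20, 17] -> max=20
step 6: append 25 -> window=[14, 20, 17, 25] -> max=25
step 7: append 19 -> window=[20, 17, 25, 19] -> max=25
step 8: append 14 -> window=[17, 25, 19, 14] -> max=25
step 9: append 6 -> window=[25, 19, 14, 6] -> max=25
step 10: append 28 -> window=[19, 14, 6, 28] -> max=28
step 11: append 1 -> window=[14, 6, 28, 1] -> max=28
Recorded maximums: 20 20 25 25 25 25 28 28
Changes between consecutive maximums: 2

Answer: 2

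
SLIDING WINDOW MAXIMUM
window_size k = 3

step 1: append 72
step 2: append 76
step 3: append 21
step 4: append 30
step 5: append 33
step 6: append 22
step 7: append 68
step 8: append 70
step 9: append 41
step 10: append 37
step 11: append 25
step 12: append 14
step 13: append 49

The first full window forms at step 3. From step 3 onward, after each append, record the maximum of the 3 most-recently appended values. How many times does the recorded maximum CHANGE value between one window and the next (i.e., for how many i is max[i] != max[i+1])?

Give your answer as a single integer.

step 1: append 72 -> window=[72] (not full yet)
step 2: append 76 -> window=[72, 76] (not full yet)
step 3: append 21 -> window=[72, 76, 21] -> max=76
step 4: append 30 -> window=[76, 21, 30] -> max=76
step 5: append 33 -> window=[21, 30, 33] -> max=33
step 6: append 22 -> window=[30, 33, 22] -> max=33
step 7: append 68 -> window=[33, 22, 68] -> max=68
step 8: append 70 -> window=[22, 68, 70] -> max=70
step 9: append 41 -> window=[68, 70, 41] -> max=70
step 10: append 37 -> window=[70, 41, 37] -> max=70
step 11: append 25 -> window=[41, 37, 25] -> max=41
step 12: append 14 -> window=[37, 25, 14] -> max=37
step 13: append 49 -> window=[25, 14, 49] -> max=49
Recorded maximums: 76 76 33 33 68 70 70 70 41 37 49
Changes between consecutive maximums: 6

Answer: 6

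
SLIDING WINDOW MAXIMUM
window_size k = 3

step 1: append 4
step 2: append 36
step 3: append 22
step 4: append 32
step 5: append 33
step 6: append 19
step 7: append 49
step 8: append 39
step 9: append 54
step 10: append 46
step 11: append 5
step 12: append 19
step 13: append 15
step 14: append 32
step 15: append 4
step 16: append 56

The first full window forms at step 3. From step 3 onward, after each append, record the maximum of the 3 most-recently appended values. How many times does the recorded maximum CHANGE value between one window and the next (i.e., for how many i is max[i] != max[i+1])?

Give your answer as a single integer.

Answer: 7

Derivation:
step 1: append 4 -> window=[4] (not full yet)
step 2: append 36 -> window=[4, 36] (not full yet)
step 3: append 22 -> window=[4, 36, 22] -> max=36
step 4: append 32 -> window=[36, 22, 32] -> max=36
step 5: append 33 -> window=[22, 32, 33] -> max=33
step 6: append 19 -> window=[32, 33, 19] -> max=33
step 7: append 49 -> window=[33, 19, 49] -> max=49
step 8: append 39 -> window=[19, 49, 39] -> max=49
step 9: append 54 -> window=[49, 39, 54] -> max=54
step 10: append 46 -> window=[39, 54, 46] -> max=54
step 11: append 5 -> window=[54, 46, 5] -> max=54
step 12: append 19 -> window=[46, 5, 19] -> max=46
step 13: append 15 -> window=[5, 19, 15] -> max=19
step 14: append 32 -> window=[19, 15, 32] -> max=32
step 15: append 4 -> window=[15, 32, 4] -> max=32
step 16: append 56 -> window=[32, 4, 56] -> max=56
Recorded maximums: 36 36 33 33 49 49 54 54 54 46 19 32 32 56
Changes between consecutive maximums: 7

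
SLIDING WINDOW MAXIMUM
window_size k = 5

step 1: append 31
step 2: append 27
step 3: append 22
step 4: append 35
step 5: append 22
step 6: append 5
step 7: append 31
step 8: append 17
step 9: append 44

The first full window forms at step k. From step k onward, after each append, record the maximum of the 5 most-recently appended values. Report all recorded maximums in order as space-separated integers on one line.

step 1: append 31 -> window=[31] (not full yet)
step 2: append 27 -> window=[31, 27] (not full yet)
step 3: append 22 -> window=[31, 27, 22] (not full yet)
step 4: append 35 -> window=[31, 27, 22, 35] (not full yet)
step 5: append 22 -> window=[31, 27, 22, 35, 22] -> max=35
step 6: append 5 -> window=[27, 22, 35, 22, 5] -> max=35
step 7: append 31 -> window=[22, 35, 22, 5, 31] -> max=35
step 8: append 17 -> window=[35, 22, 5, 31, 17] -> max=35
step 9: append 44 -> window=[22, 5, 31, 17, 44] -> max=44

Answer: 35 35 35 35 44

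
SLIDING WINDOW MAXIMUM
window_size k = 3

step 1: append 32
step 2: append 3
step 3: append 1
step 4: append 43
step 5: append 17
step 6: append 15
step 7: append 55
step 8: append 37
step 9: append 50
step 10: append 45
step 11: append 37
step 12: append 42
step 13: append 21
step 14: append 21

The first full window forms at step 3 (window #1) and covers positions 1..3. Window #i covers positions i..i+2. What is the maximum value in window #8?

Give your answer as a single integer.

Answer: 50

Derivation:
step 1: append 32 -> window=[32] (not full yet)
step 2: append 3 -> window=[32, 3] (not full yet)
step 3: append 1 -> window=[32, 3, 1] -> max=32
step 4: append 43 -> window=[3, 1, 43] -> max=43
step 5: append 17 -> window=[1, 43, 17] -> max=43
step 6: append 15 -> window=[43, 17, 15] -> max=43
step 7: append 55 -> window=[17, 15, 55] -> max=55
step 8: append 37 -> window=[15, 55, 37] -> max=55
step 9: append 50 -> window=[55, 37, 50] -> max=55
step 10: append 45 -> window=[37, 50, 45] -> max=50
Window #8 max = 50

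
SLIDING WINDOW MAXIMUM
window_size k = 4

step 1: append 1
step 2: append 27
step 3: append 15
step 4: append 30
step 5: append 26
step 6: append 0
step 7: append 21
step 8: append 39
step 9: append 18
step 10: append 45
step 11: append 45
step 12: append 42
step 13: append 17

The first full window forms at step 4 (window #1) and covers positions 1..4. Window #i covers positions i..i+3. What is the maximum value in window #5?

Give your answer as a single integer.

Answer: 39

Derivation:
step 1: append 1 -> window=[1] (not full yet)
step 2: append 27 -> window=[1, 27] (not full yet)
step 3: append 15 -> window=[1, 27, 15] (not full yet)
step 4: append 30 -> window=[1, 27, 15, 30] -> max=30
step 5: append 26 -> window=[27, 15, 30, 26] -> max=30
step 6: append 0 -> window=[15, 30, 26, 0] -> max=30
step 7: append 21 -> window=[30, 26, 0, 21] -> max=30
step 8: append 39 -> window=[26, 0, 21, 39] -> max=39
Window #5 max = 39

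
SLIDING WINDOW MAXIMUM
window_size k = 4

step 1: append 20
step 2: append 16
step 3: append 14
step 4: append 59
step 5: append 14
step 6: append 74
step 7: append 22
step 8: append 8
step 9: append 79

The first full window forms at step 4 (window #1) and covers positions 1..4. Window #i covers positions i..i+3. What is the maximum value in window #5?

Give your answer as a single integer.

step 1: append 20 -> window=[20] (not full yet)
step 2: append 16 -> window=[20, 16] (not full yet)
step 3: append 14 -> window=[20, 16, 14] (not full yet)
step 4: append 59 -> window=[20, 16, 14, 59] -> max=59
step 5: append 14 -> window=[16, 14, 59, 14] -> max=59
step 6: append 74 -> window=[14, 59, 14, 74] -> max=74
step 7: append 22 -> window=[59, 14, 74, 22] -> max=74
step 8: append 8 -> window=[14, 74, 22, 8] -> max=74
Window #5 max = 74

Answer: 74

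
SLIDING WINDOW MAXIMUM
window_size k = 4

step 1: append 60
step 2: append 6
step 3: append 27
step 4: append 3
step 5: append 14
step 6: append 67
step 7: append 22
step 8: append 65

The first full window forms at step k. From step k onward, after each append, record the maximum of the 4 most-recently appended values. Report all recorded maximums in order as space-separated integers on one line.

Answer: 60 27 67 67 67

Derivation:
step 1: append 60 -> window=[60] (not full yet)
step 2: append 6 -> window=[60, 6] (not full yet)
step 3: append 27 -> window=[60, 6, 27] (not full yet)
step 4: append 3 -> window=[60, 6, 27, 3] -> max=60
step 5: append 14 -> window=[6, 27, 3, 14] -> max=27
step 6: append 67 -> window=[27, 3, 14, 67] -> max=67
step 7: append 22 -> window=[3, 14, 67, 22] -> max=67
step 8: append 65 -> window=[14, 67, 22, 65] -> max=67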